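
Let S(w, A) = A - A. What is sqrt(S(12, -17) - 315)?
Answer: 3*I*sqrt(35) ≈ 17.748*I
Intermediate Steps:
S(w, A) = 0
sqrt(S(12, -17) - 315) = sqrt(0 - 315) = sqrt(-315) = 3*I*sqrt(35)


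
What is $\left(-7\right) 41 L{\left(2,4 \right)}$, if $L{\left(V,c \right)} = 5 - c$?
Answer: $-287$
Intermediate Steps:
$\left(-7\right) 41 L{\left(2,4 \right)} = \left(-7\right) 41 \left(5 - 4\right) = - 287 \left(5 - 4\right) = \left(-287\right) 1 = -287$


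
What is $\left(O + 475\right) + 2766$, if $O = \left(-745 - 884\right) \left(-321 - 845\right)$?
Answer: $1902655$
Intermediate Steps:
$O = 1899414$ ($O = \left(-1629\right) \left(-1166\right) = 1899414$)
$\left(O + 475\right) + 2766 = \left(1899414 + 475\right) + 2766 = 1899889 + 2766 = 1902655$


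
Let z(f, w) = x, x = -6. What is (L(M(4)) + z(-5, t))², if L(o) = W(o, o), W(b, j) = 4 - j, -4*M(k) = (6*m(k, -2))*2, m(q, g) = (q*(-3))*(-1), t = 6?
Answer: 1156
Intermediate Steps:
m(q, g) = 3*q (m(q, g) = -3*q*(-1) = 3*q)
z(f, w) = -6
M(k) = -9*k (M(k) = -6*(3*k)*2/4 = -18*k*2/4 = -9*k)
L(o) = 4 - o
(L(M(4)) + z(-5, t))² = ((4 - (-9)*4) - 6)² = ((4 - 1*(-36)) - 6)² = ((4 + 36) - 6)² = (40 - 6)² = 34² = 1156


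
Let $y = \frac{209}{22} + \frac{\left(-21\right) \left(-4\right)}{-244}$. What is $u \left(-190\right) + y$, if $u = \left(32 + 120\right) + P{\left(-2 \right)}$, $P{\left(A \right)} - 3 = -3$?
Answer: $- \frac{3522243}{122} \approx -28871.0$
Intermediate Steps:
$P{\left(A \right)} = 0$ ($P{\left(A \right)} = 3 - 3 = 0$)
$u = 152$ ($u = \left(32 + 120\right) + 0 = 152 + 0 = 152$)
$y = \frac{1117}{122}$ ($y = 209 \cdot \frac{1}{22} + 84 \left(- \frac{1}{244}\right) = \frac{19}{2} - \frac{21}{61} = \frac{1117}{122} \approx 9.1557$)
$u \left(-190\right) + y = 152 \left(-190\right) + \frac{1117}{122} = -28880 + \frac{1117}{122} = - \frac{3522243}{122}$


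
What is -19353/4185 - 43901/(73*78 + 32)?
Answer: -98180321/7987770 ≈ -12.291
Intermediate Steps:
-19353/4185 - 43901/(73*78 + 32) = -19353*1/4185 - 43901/(5694 + 32) = -6451/1395 - 43901/5726 = -98180321/7987770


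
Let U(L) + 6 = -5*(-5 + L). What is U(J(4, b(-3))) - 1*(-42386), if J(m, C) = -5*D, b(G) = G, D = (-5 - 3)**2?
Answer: 44005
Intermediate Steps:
D = 64 (D = (-8)**2 = 64)
J(m, C) = -320 (J(m, C) = -5*64 = -320)
U(L) = 19 - 5*L (U(L) = -6 - 5*(-5 + L) = -6 + (25 - 5*L) = 19 - 5*L)
U(J(4, b(-3))) - 1*(-42386) = (19 - 5*(-320)) - 1*(-42386) = (19 + 1600) + 42386 = 1619 + 42386 = 44005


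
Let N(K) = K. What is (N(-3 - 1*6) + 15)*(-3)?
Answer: -18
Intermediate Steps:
(N(-3 - 1*6) + 15)*(-3) = ((-3 - 1*6) + 15)*(-3) = ((-3 - 6) + 15)*(-3) = (-9 + 15)*(-3) = 6*(-3) = -18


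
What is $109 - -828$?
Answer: $937$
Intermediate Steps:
$109 - -828 = 109 + 828 = 937$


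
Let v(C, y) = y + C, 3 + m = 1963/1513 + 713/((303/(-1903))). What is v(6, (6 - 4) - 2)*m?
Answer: -4107355870/152813 ≈ -26878.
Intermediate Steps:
m = -2053677935/458439 (m = -3 + (1963/1513 + 713/((303/(-1903)))) = -3 + (1963*(1/1513) + 713/((303*(-1/1903)))) = -3 + (1963/1513 + 713/(-303/1903)) = -3 + (1963/1513 + 713*(-1903/303)) = -3 + (1963/1513 - 1356839/303) = -3 - 2052302618/458439 = -2053677935/458439 ≈ -4479.7)
v(C, y) = C + y
v(6, (6 - 4) - 2)*m = (6 + ((6 - 4) - 2))*(-2053677935/458439) = (6 + (2 - 2))*(-2053677935/458439) = (6 + 0)*(-2053677935/458439) = 6*(-2053677935/458439) = -4107355870/152813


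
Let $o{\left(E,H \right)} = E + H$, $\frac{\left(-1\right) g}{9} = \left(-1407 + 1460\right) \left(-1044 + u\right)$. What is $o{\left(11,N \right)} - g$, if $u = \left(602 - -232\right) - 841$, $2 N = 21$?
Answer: $- \frac{1002611}{2} \approx -5.0131 \cdot 10^{5}$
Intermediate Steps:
$N = \frac{21}{2}$ ($N = \frac{1}{2} \cdot 21 = \frac{21}{2} \approx 10.5$)
$u = -7$ ($u = \left(602 + 232\right) - 841 = 834 - 841 = -7$)
$g = 501327$ ($g = - 9 \left(-1407 + 1460\right) \left(-1044 - 7\right) = - 9 \cdot 53 \left(-1051\right) = \left(-9\right) \left(-55703\right) = 501327$)
$o{\left(11,N \right)} - g = \left(11 + \frac{21}{2}\right) - 501327 = \frac{43}{2} - 501327 = - \frac{1002611}{2}$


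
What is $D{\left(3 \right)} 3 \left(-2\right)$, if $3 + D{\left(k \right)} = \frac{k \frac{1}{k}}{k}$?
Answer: $16$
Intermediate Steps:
$D{\left(k \right)} = -3 + \frac{1}{k}$ ($D{\left(k \right)} = -3 + \frac{k \frac{1}{k}}{k} = -3 + 1 \frac{1}{k} = -3 + \frac{1}{k}$)
$D{\left(3 \right)} 3 \left(-2\right) = \left(-3 + \frac{1}{3}\right) 3 \left(-2\right) = \left(- \frac{8}{3}\right) 3 \left(-2\right) = \left(-8\right) \left(-2\right) = 16$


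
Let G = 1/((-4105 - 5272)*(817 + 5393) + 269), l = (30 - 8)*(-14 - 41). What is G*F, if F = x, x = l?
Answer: 1210/58230901 ≈ 2.0779e-5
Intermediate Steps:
l = -1210 (l = 22*(-55) = -1210)
x = -1210
F = -1210
G = -1/58230901 (G = 1/(-9377*6210 + 269) = 1/(-58231170 + 269) = 1/(-58230901) = -1/58230901 ≈ -1.7173e-8)
G*F = -1/58230901*(-1210) = 1210/58230901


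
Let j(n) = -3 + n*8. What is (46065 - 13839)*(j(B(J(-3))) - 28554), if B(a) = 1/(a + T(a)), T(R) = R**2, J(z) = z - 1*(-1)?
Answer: -920148978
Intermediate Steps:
J(z) = 1 + z (J(z) = z + 1 = 1 + z)
B(a) = 1/(a + a**2)
j(n) = -3 + 8*n
(46065 - 13839)*(j(B(J(-3))) - 28554) = (46065 - 13839)*((-3 + 8*(1/((1 - 3)*(1 + (1 - 3))))) - 28554) = 32226*((-3 + 8*(1/((-2)*(1 - 2)))) - 28554) = 32226*((-3 + 8*(-1/2/(-1))) - 28554) = 32226*((-3 + 8*(-1/2*(-1))) - 28554) = 32226*((-3 + 8*(1/2)) - 28554) = 32226*((-3 + 4) - 28554) = 32226*(1 - 28554) = 32226*(-28553) = -920148978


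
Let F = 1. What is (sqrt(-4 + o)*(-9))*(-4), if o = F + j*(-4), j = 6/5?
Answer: 36*I*sqrt(195)/5 ≈ 100.54*I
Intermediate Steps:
j = 6/5 (j = 6*(1/5) = 6/5 ≈ 1.2000)
o = -19/5 (o = 1 + (6/5)*(-4) = 1 - 24/5 = -19/5 ≈ -3.8000)
(sqrt(-4 + o)*(-9))*(-4) = (sqrt(-4 - 19/5)*(-9))*(-4) = (sqrt(-39/5)*(-9))*(-4) = ((I*sqrt(195)/5)*(-9))*(-4) = -9*I*sqrt(195)/5*(-4) = 36*I*sqrt(195)/5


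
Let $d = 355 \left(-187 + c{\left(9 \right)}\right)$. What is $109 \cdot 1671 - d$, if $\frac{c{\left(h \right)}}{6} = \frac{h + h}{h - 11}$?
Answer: $267694$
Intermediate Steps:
$c{\left(h \right)} = \frac{12 h}{-11 + h}$ ($c{\left(h \right)} = 6 \frac{h + h}{h - 11} = 6 \frac{2 h}{-11 + h} = \frac{12 h}{-11 + h}$)
$d = -85555$ ($d = 355 \left(-187 + 12 \cdot 9 \frac{1}{-11 + 9}\right) = 355 \left(-187 + 12 \cdot 9 \frac{1}{-2}\right) = 355 \left(-187 + 12 \cdot 9 \left(- \frac{1}{2}\right)\right) = 355 \left(-187 - 54\right) = 355 \left(-241\right) = -85555$)
$109 \cdot 1671 - d = 109 \cdot 1671 - -85555 = 182139 + 85555 = 267694$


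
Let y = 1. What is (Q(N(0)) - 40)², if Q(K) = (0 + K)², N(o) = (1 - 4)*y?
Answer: 961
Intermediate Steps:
N(o) = -3 (N(o) = (1 - 4)*1 = -3*1 = -3)
Q(K) = K²
(Q(N(0)) - 40)² = ((-3)² - 40)² = (9 - 40)² = (-31)² = 961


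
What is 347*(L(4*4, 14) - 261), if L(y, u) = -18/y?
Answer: -727659/8 ≈ -90957.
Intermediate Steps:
347*(L(4*4, 14) - 261) = 347*(-18/(4*4) - 261) = 347*(-18/16 - 261) = 347*(-18*1/16 - 261) = 347*(-9/8 - 261) = 347*(-2097/8) = -727659/8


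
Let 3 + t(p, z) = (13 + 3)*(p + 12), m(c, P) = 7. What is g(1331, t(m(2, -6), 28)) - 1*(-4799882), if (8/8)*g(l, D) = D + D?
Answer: 4800484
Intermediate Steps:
t(p, z) = 189 + 16*p (t(p, z) = -3 + (13 + 3)*(p + 12) = -3 + 16*(12 + p) = -3 + (192 + 16*p) = 189 + 16*p)
g(l, D) = 2*D (g(l, D) = D + D = 2*D)
g(1331, t(m(2, -6), 28)) - 1*(-4799882) = 2*(189 + 16*7) - 1*(-4799882) = 2*(189 + 112) + 4799882 = 2*301 + 4799882 = 602 + 4799882 = 4800484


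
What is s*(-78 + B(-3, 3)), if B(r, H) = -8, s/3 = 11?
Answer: -2838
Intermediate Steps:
s = 33 (s = 3*11 = 33)
s*(-78 + B(-3, 3)) = 33*(-78 - 8) = 33*(-86) = -2838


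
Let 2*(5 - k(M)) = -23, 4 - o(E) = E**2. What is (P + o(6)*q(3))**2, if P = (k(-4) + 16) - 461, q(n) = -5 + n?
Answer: 531441/4 ≈ 1.3286e+5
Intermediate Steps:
o(E) = 4 - E**2
k(M) = 33/2 (k(M) = 5 - 1/2*(-23) = 5 + 23/2 = 33/2)
P = -857/2 (P = (33/2 + 16) - 461 = 65/2 - 461 = -857/2 ≈ -428.50)
(P + o(6)*q(3))**2 = (-857/2 + (4 - 1*6**2)*(-5 + 3))**2 = (-857/2 + (4 - 1*36)*(-2))**2 = (-857/2 + (4 - 36)*(-2))**2 = (-857/2 - 32*(-2))**2 = (-857/2 + 64)**2 = (-729/2)**2 = 531441/4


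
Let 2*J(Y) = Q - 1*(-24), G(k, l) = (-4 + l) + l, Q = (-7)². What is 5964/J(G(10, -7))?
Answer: 11928/73 ≈ 163.40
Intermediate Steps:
Q = 49
G(k, l) = -4 + 2*l
J(Y) = 73/2 (J(Y) = (49 - 1*(-24))/2 = (49 + 24)/2 = (½)*73 = 73/2)
5964/J(G(10, -7)) = 5964/(73/2) = 5964*(2/73) = 11928/73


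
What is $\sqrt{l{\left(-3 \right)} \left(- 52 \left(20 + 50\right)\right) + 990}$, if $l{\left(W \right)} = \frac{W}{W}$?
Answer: $5 i \sqrt{106} \approx 51.478 i$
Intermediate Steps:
$l{\left(W \right)} = 1$
$\sqrt{l{\left(-3 \right)} \left(- 52 \left(20 + 50\right)\right) + 990} = \sqrt{1 \left(- 52 \left(20 + 50\right)\right) + 990} = \sqrt{1 \left(\left(-52\right) 70\right) + 990} = \sqrt{1 \left(-3640\right) + 990} = \sqrt{-3640 + 990} = \sqrt{-2650} = 5 i \sqrt{106}$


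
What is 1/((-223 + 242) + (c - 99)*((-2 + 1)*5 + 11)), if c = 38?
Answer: -1/347 ≈ -0.0028818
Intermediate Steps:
1/((-223 + 242) + (c - 99)*((-2 + 1)*5 + 11)) = 1/((-223 + 242) + (38 - 99)*((-2 + 1)*5 + 11)) = 1/(19 - 61*(-1*5 + 11)) = 1/(19 - 61*(-5 + 11)) = 1/(19 - 61*6) = 1/(19 - 366) = 1/(-347) = -1/347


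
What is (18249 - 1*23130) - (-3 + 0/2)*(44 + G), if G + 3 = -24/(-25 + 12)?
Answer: -61782/13 ≈ -4752.5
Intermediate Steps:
G = -15/13 (G = -3 - 24/(-25 + 12) = -3 - 24/(-13) = -3 - 24*(-1/13) = -3 + 24/13 = -15/13 ≈ -1.1538)
(18249 - 1*23130) - (-3 + 0/2)*(44 + G) = (18249 - 1*23130) - (-3 + 0/2)*(44 - 15/13) = (18249 - 23130) - (-3 + (1/2)*0)*557/13 = -4881 - (-3 + 0)*557/13 = -4881 - (-3)*557/13 = -4881 - 1*(-1671/13) = -4881 + 1671/13 = -61782/13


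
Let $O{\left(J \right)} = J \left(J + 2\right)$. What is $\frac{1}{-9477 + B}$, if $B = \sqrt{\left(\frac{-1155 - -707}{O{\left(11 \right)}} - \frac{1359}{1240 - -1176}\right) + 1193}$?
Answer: $- \frac{7227792}{68496877741} - \frac{4 \sqrt{389121447}}{205490633223} \approx -0.0001059$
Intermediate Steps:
$O{\left(J \right)} = J \left(2 + J\right)$
$B = \frac{\sqrt{389121447}}{572}$ ($B = \sqrt{\left(\frac{-1155 - -707}{11 \left(2 + 11\right)} - \frac{1359}{1240 - -1176}\right) + 1193} = \sqrt{\left(\frac{-1155 + 707}{11 \cdot 13} - \frac{1359}{1240 + 1176}\right) + 1193} = \sqrt{\left(- \frac{448}{143} - \frac{1359}{2416}\right) + 1193} = \sqrt{\left(\left(-448\right) \frac{1}{143} - \frac{9}{16}\right) + 1193} = \sqrt{\left(- \frac{448}{143} - \frac{9}{16}\right) + 1193} = \sqrt{- \frac{8455}{2288} + 1193} = \sqrt{\frac{2721129}{2288}} = \frac{\sqrt{389121447}}{572} \approx 34.486$)
$\frac{1}{-9477 + B} = \frac{1}{-9477 + \frac{\sqrt{389121447}}{572}}$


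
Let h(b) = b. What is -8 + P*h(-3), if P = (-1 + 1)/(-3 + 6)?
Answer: -8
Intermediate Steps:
P = 0 (P = 0/3 = 0*(⅓) = 0)
-8 + P*h(-3) = -8 + 0*(-3) = -8 + 0 = -8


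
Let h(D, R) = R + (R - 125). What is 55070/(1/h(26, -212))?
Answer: -30233430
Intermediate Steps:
h(D, R) = -125 + 2*R (h(D, R) = R + (-125 + R) = -125 + 2*R)
55070/(1/h(26, -212)) = 55070/(1/(-125 + 2*(-212))) = 55070/(1/(-125 - 424)) = 55070/(1/(-549)) = 55070/(-1/549) = 55070*(-549) = -30233430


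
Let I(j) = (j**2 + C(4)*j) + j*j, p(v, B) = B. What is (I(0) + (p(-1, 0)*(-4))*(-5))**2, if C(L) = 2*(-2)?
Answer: 0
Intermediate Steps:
C(L) = -4
I(j) = -4*j + 2*j**2 (I(j) = (j**2 - 4*j) + j*j = (j**2 - 4*j) + j**2 = -4*j + 2*j**2)
(I(0) + (p(-1, 0)*(-4))*(-5))**2 = (2*0*(-2 + 0) + (0*(-4))*(-5))**2 = (2*0*(-2) + 0*(-5))**2 = (0 + 0)**2 = 0**2 = 0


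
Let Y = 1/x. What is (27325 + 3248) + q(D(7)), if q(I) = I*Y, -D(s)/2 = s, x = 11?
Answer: 336289/11 ≈ 30572.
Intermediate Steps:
Y = 1/11 ≈ 0.090909
D(s) = -2*s
q(I) = I/11 (q(I) = I*(1/11) = I/11)
(27325 + 3248) + q(D(7)) = (27325 + 3248) + (-2*7)/11 = 30573 + (1/11)*(-14) = 30573 - 14/11 = 336289/11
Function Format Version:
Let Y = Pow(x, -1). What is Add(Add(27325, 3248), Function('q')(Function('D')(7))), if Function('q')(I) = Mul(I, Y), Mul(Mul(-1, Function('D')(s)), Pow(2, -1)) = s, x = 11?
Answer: Rational(336289, 11) ≈ 30572.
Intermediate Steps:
Y = Rational(1, 11) (Y = Pow(11, -1) = Rational(1, 11) ≈ 0.090909)
Function('D')(s) = Mul(-2, s)
Function('q')(I) = Mul(Rational(1, 11), I) (Function('q')(I) = Mul(I, Rational(1, 11)) = Mul(Rational(1, 11), I))
Add(Add(27325, 3248), Function('q')(Function('D')(7))) = Add(Add(27325, 3248), Mul(Rational(1, 11), Mul(-2, 7))) = Add(30573, Mul(Rational(1, 11), -14)) = Add(30573, Rational(-14, 11)) = Rational(336289, 11)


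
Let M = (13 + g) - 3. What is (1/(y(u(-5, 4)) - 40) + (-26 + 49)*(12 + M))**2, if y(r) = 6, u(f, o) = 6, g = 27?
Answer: 1468192489/1156 ≈ 1.2701e+6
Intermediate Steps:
M = 37 (M = (13 + 27) - 3 = 40 - 3 = 37)
(1/(y(u(-5, 4)) - 40) + (-26 + 49)*(12 + M))**2 = (1/(6 - 40) + (-26 + 49)*(12 + 37))**2 = (1/(-34) + 23*49)**2 = (-1/34 + 1127)**2 = (38317/34)**2 = 1468192489/1156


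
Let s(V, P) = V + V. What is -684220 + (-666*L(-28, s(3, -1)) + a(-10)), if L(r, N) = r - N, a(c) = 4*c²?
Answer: -661176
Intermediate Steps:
s(V, P) = 2*V
-684220 + (-666*L(-28, s(3, -1)) + a(-10)) = -684220 + (-666*(-28 - 2*3) + 4*(-10)²) = -684220 + (-666*(-28 - 1*6) + 4*100) = -684220 + (-666*(-28 - 6) + 400) = -684220 + (-666*(-34) + 400) = -684220 + (22644 + 400) = -684220 + 23044 = -661176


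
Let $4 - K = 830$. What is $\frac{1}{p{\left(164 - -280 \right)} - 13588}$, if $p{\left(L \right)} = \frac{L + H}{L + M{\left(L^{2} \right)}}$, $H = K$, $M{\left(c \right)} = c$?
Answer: $- \frac{98790}{1342358711} \approx -7.3594 \cdot 10^{-5}$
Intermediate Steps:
$K = -826$ ($K = 4 - 830 = -826$)
$H = -826$
$p{\left(L \right)} = \frac{-826 + L}{L + L^{2}}$ ($p{\left(L \right)} = \frac{L - 826}{L + L^{2}} = \frac{-826 + L}{L + L^{2}}$)
$\frac{1}{p{\left(164 - -280 \right)} - 13588} = \frac{1}{\frac{-826 + \left(164 - -280\right)}{\left(164 - -280\right) \left(1 + \left(164 - -280\right)\right)} - 13588} = \frac{1}{\frac{-826 + \left(164 + 280\right)}{\left(164 + 280\right) \left(1 + \left(164 + 280\right)\right)} - 13588} = \frac{1}{\frac{-826 + 444}{444 \left(1 + 444\right)} - 13588} = \frac{1}{\frac{1}{444} \cdot \frac{1}{445} \left(-382\right) - 13588} = \frac{1}{- \frac{191}{98790} - 13588} = \frac{1}{- \frac{1342358711}{98790}} = - \frac{98790}{1342358711}$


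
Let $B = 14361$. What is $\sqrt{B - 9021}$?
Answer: $2 \sqrt{1335} \approx 73.075$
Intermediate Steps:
$\sqrt{B - 9021} = \sqrt{14361 - 9021} = \sqrt{5340} = 2 \sqrt{1335}$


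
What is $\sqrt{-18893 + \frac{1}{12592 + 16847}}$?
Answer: $\frac{i \sqrt{1819300846046}}{9813} \approx 137.45 i$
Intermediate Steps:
$\sqrt{-18893 + \frac{1}{12592 + 16847}} = \sqrt{-18893 + \frac{1}{29439}} = \sqrt{- \frac{556191026}{29439}} = \frac{i \sqrt{1819300846046}}{9813}$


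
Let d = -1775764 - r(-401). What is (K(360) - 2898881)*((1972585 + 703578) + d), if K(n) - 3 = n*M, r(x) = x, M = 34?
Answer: -2600283510400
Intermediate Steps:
d = -1775363 (d = -1775764 - 1*(-401) = -1775764 + 401 = -1775363)
K(n) = 3 + 34*n (K(n) = 3 + n*34 = 3 + 34*n)
(K(360) - 2898881)*((1972585 + 703578) + d) = ((3 + 34*360) - 2898881)*((1972585 + 703578) - 1775363) = ((3 + 12240) - 2898881)*(2676163 - 1775363) = (12243 - 2898881)*900800 = -2886638*900800 = -2600283510400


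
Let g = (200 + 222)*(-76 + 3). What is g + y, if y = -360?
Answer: -31166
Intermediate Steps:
g = -30806 (g = 422*(-73) = -30806)
g + y = -30806 - 360 = -31166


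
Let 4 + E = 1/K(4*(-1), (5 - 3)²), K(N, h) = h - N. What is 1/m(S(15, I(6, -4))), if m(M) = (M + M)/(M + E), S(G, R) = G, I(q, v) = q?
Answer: 89/240 ≈ 0.37083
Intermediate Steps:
E = -31/8 (E = -4 + 1/((5 - 3)² - 4*(-1)) = -4 + 1/(2² - 1*(-4)) = -4 + 1/(4 + 4) = -4 + 1/8 = -4 + ⅛ = -31/8 ≈ -3.8750)
m(M) = 2*M/(-31/8 + M) (m(M) = (M + M)/(M - 31/8) = (2*M)/(-31/8 + M) = 2*M/(-31/8 + M))
1/m(S(15, I(6, -4))) = 1/(16*15/(-31 + 8*15)) = 1/(16*15/(-31 + 120)) = 1/(16*15/89) = 1/(16*15*(1/89)) = 1/(240/89) = 89/240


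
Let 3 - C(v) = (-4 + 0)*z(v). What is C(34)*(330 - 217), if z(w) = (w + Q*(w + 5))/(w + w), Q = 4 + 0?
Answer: 27233/17 ≈ 1601.9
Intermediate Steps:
Q = 4
z(w) = (20 + 5*w)/(2*w) (z(w) = (w + 4*(w + 5))/(w + w) = (w + 4*(5 + w))/((2*w)) = (w + (20 + 4*w))*(1/(2*w)) = (20 + 5*w)*(1/(2*w)) = (20 + 5*w)/(2*w))
C(v) = 13 + 40/v (C(v) = 3 - (-4 + 0)*(5/2 + 10/v) = 3 - (-4)*(5/2 + 10/v) = 3 - (-10 - 40/v) = 3 + (10 + 40/v) = 13 + 40/v)
C(34)*(330 - 217) = (13 + 40/34)*(330 - 217) = (13 + 40*(1/34))*113 = (13 + 20/17)*113 = (241/17)*113 = 27233/17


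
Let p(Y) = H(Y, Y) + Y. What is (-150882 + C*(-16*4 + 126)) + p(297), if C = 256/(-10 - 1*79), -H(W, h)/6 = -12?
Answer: -13411529/89 ≈ -1.5069e+5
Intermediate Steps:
H(W, h) = 72 (H(W, h) = -6*(-12) = 72)
C = -256/89 (C = 256/(-10 - 79) = 256/(-89) = 256*(-1/89) = -256/89 ≈ -2.8764)
p(Y) = 72 + Y
(-150882 + C*(-16*4 + 126)) + p(297) = (-150882 - 256*(-16*4 + 126)/89) + (72 + 297) = (-150882 - 256*(-64 + 126)/89) + 369 = (-150882 - 256/89*62) + 369 = (-150882 - 15872/89) + 369 = -13444370/89 + 369 = -13411529/89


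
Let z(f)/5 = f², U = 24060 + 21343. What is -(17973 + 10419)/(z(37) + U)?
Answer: -169/311 ≈ -0.54341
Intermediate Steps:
U = 45403
z(f) = 5*f²
-(17973 + 10419)/(z(37) + U) = -(17973 + 10419)/(5*37² + 45403) = -28392/(5*1369 + 45403) = -28392/(6845 + 45403) = -28392/52248 = -1*169/311 = -169/311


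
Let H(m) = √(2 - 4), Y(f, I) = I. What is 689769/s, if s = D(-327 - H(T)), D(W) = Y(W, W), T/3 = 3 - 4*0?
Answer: -225554463/106931 + 689769*I*√2/106931 ≈ -2109.3 + 9.1225*I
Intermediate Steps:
T = 9 (T = 3*(3 - 4*0) = 3*(3 + 0) = 3*3 = 9)
H(m) = I*√2 (H(m) = √(-2) = I*√2)
D(W) = W
s = -327 - I*√2 ≈ -327.0 - 1.4142*I
689769/s = 689769/(-327 - I*√2)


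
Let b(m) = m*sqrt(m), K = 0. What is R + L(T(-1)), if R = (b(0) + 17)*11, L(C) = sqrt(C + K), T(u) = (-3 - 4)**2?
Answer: 194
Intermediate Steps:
T(u) = 49 (T(u) = (-7)**2 = 49)
b(m) = m**(3/2)
L(C) = sqrt(C) (L(C) = sqrt(C + 0) = sqrt(C))
R = 187 (R = (0**(3/2) + 17)*11 = (0 + 17)*11 = 17*11 = 187)
R + L(T(-1)) = 187 + sqrt(49) = 187 + 7 = 194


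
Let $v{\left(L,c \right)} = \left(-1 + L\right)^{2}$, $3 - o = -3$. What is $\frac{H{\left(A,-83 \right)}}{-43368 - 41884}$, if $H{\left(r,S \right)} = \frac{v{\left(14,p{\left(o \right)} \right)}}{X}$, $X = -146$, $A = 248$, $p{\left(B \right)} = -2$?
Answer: $\frac{169}{12446792} \approx 1.3578 \cdot 10^{-5}$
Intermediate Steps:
$o = 6$ ($o = 3 - -3 = 3 + 3 = 6$)
$H{\left(r,S \right)} = - \frac{169}{146}$ ($H{\left(r,S \right)} = \frac{\left(-1 + 14\right)^{2}}{-146} = 13^{2} \left(- \frac{1}{146}\right) = 169 \left(- \frac{1}{146}\right) = - \frac{169}{146}$)
$\frac{H{\left(A,-83 \right)}}{-43368 - 41884} = - \frac{169}{146 \left(-43368 - 41884\right)} = - \frac{169}{146 \left(-85252\right)} = \left(- \frac{169}{146}\right) \left(- \frac{1}{85252}\right) = \frac{169}{12446792}$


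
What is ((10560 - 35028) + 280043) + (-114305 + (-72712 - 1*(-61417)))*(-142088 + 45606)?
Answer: 12118394775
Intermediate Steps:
((10560 - 35028) + 280043) + (-114305 + (-72712 - 1*(-61417)))*(-142088 + 45606) = (-24468 + 280043) + (-114305 + (-72712 + 61417))*(-96482) = 255575 + (-114305 - 11295)*(-96482) = 255575 - 125600*(-96482) = 255575 + 12118139200 = 12118394775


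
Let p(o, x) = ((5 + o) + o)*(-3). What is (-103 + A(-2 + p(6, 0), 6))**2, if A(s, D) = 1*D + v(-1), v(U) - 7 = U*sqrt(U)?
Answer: (90 + I)**2 ≈ 8099.0 + 180.0*I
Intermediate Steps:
v(U) = 7 + U**(3/2) (v(U) = 7 + U*sqrt(U) = 7 + U**(3/2))
p(o, x) = -15 - 6*o (p(o, x) = (5 + 2*o)*(-3) = -15 - 6*o)
A(s, D) = 7 + D - I (A(s, D) = 1*D + (7 + (-1)**(3/2)) = D + (7 - I) = 7 + D - I)
(-103 + A(-2 + p(6, 0), 6))**2 = (-103 + (7 + 6 - I))**2 = (-103 + (13 - I))**2 = (-90 - I)**2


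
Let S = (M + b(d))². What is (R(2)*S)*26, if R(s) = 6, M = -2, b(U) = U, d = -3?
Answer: 3900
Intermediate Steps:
S = 25 (S = (-2 - 3)² = (-5)² = 25)
(R(2)*S)*26 = (6*25)*26 = 150*26 = 3900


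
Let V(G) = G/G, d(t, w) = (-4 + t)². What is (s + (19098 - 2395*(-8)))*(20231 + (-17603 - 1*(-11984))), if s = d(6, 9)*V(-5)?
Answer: 559084344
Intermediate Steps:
V(G) = 1
s = 4 (s = (-4 + 6)²*1 = 2²*1 = 4*1 = 4)
(s + (19098 - 2395*(-8)))*(20231 + (-17603 - 1*(-11984))) = (4 + (19098 - 2395*(-8)))*(20231 + (-17603 - 1*(-11984))) = (4 + (19098 - 1*(-19160)))*(20231 + (-17603 + 11984)) = (4 + (19098 + 19160))*(20231 - 5619) = (4 + 38258)*14612 = 38262*14612 = 559084344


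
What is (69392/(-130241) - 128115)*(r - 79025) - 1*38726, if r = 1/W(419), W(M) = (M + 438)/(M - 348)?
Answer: 1130037144571324016/111616537 ≈ 1.0124e+10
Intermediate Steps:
W(M) = (438 + M)/(-348 + M)
r = 71/857 (r = 1/((438 + 419)/(-348 + 419)) = 1/(857/71) = 71/857 ≈ 0.082847)
(69392/(-130241) - 128115)*(r - 79025) - 1*38726 = (69392/(-130241) - 128115)*(71/857 - 79025) - 1*38726 = (69392*(-1/130241) - 128115)*(-67724354/857) - 38726 = (-69392/130241 - 128115)*(-67724354/857) - 38726 = -16685895107/130241*(-67724354/857) - 38726 = 1130041467033335878/111616537 - 38726 = 1130037144571324016/111616537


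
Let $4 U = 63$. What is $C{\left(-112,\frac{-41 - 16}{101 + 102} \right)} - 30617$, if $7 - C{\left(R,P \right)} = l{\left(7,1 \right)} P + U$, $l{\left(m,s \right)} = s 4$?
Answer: $- \frac{24867197}{812} \approx -30625.0$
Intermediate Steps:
$U = \frac{63}{4}$ ($U = \frac{1}{4} \cdot 63 = \frac{63}{4} \approx 15.75$)
$l{\left(m,s \right)} = 4 s$
$C{\left(R,P \right)} = - \frac{35}{4} - 4 P$ ($C{\left(R,P \right)} = 7 - \left(4 \cdot 1 P + \frac{63}{4}\right) = 7 - \left(4 P + \frac{63}{4}\right) = 7 - \left(\frac{63}{4} + 4 P\right) = - \frac{35}{4} - 4 P$)
$C{\left(-112,\frac{-41 - 16}{101 + 102} \right)} - 30617 = \left(- \frac{35}{4} - 4 \frac{-41 - 16}{101 + 102}\right) - 30617 = \left(- \frac{35}{4} - 4 \left(- \frac{57}{203}\right)\right) - 30617 = \left(- \frac{35}{4} - 4 \left(\left(-57\right) \frac{1}{203}\right)\right) - 30617 = \left(- \frac{35}{4} - - \frac{228}{203}\right) - 30617 = \left(- \frac{35}{4} + \frac{228}{203}\right) - 30617 = - \frac{6193}{812} - 30617 = - \frac{24867197}{812}$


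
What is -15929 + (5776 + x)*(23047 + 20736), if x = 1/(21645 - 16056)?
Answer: 1413316624714/5589 ≈ 2.5287e+8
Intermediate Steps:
x = 1/5589 ≈ 0.00017892
-15929 + (5776 + x)*(23047 + 20736) = -15929 + (5776 + 1/5589)*(23047 + 20736) = -15929 + (32282065/5589)*43783 = -15929 + 1413405651895/5589 = 1413316624714/5589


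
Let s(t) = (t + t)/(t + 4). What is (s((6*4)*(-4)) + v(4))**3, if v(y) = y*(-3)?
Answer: -11852352/12167 ≈ -974.14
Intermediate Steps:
s(t) = 2*t/(4 + t) (s(t) = (2*t)/(4 + t) = 2*t/(4 + t))
v(y) = -3*y
(s((6*4)*(-4)) + v(4))**3 = (2*((6*4)*(-4))/(4 + (6*4)*(-4)) - 3*4)**3 = (2*(24*(-4))/(4 + 24*(-4)) - 12)**3 = (2*(-96)/(4 - 96) - 12)**3 = (2*(-96)/(-92) - 12)**3 = (2*(-96)*(-1/92) - 12)**3 = (48/23 - 12)**3 = (-228/23)**3 = -11852352/12167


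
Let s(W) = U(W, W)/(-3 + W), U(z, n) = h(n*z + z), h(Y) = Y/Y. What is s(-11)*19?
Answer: -19/14 ≈ -1.3571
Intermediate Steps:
h(Y) = 1
U(z, n) = 1
s(W) = 1/(-3 + W)
s(-11)*19 = 19/(-3 - 11) = 19/(-14) = -1/14*19 = -19/14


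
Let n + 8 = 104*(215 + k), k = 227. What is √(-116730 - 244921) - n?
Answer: -45960 + I*√361651 ≈ -45960.0 + 601.37*I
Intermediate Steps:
n = 45960 (n = -8 + 104*(215 + 227) = -8 + 104*442 = -8 + 45968 = 45960)
√(-116730 - 244921) - n = √(-116730 - 244921) - 1*45960 = √(-361651) - 45960 = I*√361651 - 45960 = -45960 + I*√361651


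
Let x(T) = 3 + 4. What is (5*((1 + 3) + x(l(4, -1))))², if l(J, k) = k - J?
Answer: 3025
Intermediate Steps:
x(T) = 7
(5*((1 + 3) + x(l(4, -1))))² = (5*((1 + 3) + 7))² = (5*(4 + 7))² = (5*11)² = 55² = 3025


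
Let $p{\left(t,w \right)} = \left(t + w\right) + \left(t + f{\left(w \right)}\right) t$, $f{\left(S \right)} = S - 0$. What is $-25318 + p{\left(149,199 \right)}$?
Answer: $26882$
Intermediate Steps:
$f{\left(S \right)} = S$ ($f{\left(S \right)} = S + 0 = S$)
$p{\left(t,w \right)} = t + w + t \left(t + w\right)$ ($p{\left(t,w \right)} = \left(t + w\right) + \left(t + w\right) t = \left(t + w\right) + t \left(t + w\right) = t + w + t \left(t + w\right)$)
$-25318 + p{\left(149,199 \right)} = -25318 + \left(149 + 199 + 149^{2} + 149 \cdot 199\right) = -25318 + \left(149 + 199 + 22201 + 29651\right) = -25318 + 52200 = 26882$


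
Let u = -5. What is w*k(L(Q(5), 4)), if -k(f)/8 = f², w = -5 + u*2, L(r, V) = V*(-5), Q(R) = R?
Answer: 48000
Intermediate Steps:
L(r, V) = -5*V
w = -15 (w = -5 - 5*2 = -5 - 10 = -15)
k(f) = -8*f²
w*k(L(Q(5), 4)) = -(-120)*(-5*4)² = -(-120)*(-20)² = -(-120)*400 = -15*(-3200) = 48000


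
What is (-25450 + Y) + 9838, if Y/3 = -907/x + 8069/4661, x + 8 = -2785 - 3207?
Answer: -145482422473/9322000 ≈ -15606.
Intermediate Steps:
x = -6000 (x = -8 + (-2785 - 3207) = -8 - 5992 = -6000)
Y = 52641527/9322000 (Y = 3*(-907/(-6000) + 8069/4661) = 3*(-907*(-1/6000) + 8069*(1/4661)) = 3*(907/6000 + 8069/4661) = 3*(52641527/27966000) = 52641527/9322000 ≈ 5.6470)
(-25450 + Y) + 9838 = (-25450 + 52641527/9322000) + 9838 = -237192258473/9322000 + 9838 = -145482422473/9322000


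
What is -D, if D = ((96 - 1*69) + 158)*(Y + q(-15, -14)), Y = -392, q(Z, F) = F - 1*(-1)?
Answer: 74925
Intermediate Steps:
q(Z, F) = 1 + F (q(Z, F) = F + 1 = 1 + F)
D = -74925 (D = ((96 - 1*69) + 158)*(-392 + (1 - 14)) = ((96 - 69) + 158)*(-392 - 13) = (27 + 158)*(-405) = 185*(-405) = -74925)
-D = -1*(-74925) = 74925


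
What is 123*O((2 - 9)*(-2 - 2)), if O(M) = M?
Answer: 3444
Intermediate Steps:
123*O((2 - 9)*(-2 - 2)) = 123*((2 - 9)*(-2 - 2)) = 123*(-7*(-4)) = 123*28 = 3444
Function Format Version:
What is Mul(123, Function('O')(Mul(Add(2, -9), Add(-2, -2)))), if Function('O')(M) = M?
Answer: 3444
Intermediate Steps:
Mul(123, Function('O')(Mul(Add(2, -9), Add(-2, -2)))) = Mul(123, Mul(Add(2, -9), Add(-2, -2))) = Mul(123, Mul(-7, -4)) = Mul(123, 28) = 3444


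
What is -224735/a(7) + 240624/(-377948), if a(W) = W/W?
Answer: -21234596101/94487 ≈ -2.2474e+5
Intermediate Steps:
a(W) = 1
-224735/a(7) + 240624/(-377948) = -224735/1 + 240624/(-377948) = -224735*1 + 240624*(-1/377948) = -224735 - 60156/94487 = -21234596101/94487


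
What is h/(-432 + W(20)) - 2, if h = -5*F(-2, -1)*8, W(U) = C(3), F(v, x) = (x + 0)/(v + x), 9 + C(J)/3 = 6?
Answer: -2606/1323 ≈ -1.9698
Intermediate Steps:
C(J) = -9 (C(J) = -27 + 3*6 = -27 + 18 = -9)
F(v, x) = x/(v + x)
W(U) = -9
h = -40/3 (h = -(-5)/(-2 - 1)*8 = -(-5)/(-3)*8 = -(-5)*(-1)/3*8 = -5*⅓*8 = -5/3*8 = -40/3 ≈ -13.333)
h/(-432 + W(20)) - 2 = -40/(3*(-432 - 9)) - 2 = -40/3/(-441) - 2 = -40/3*(-1/441) - 2 = 40/1323 - 2 = -2606/1323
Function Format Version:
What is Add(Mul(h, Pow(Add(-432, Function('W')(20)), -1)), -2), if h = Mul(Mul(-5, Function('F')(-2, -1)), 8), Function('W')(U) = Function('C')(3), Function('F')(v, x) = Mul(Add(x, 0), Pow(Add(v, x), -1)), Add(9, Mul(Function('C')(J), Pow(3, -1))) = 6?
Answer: Rational(-2606, 1323) ≈ -1.9698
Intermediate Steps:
Function('C')(J) = -9 (Function('C')(J) = Add(-27, Mul(3, 6)) = Add(-27, 18) = -9)
Function('F')(v, x) = Mul(x, Pow(Add(v, x), -1))
Function('W')(U) = -9
h = Rational(-40, 3) (h = Mul(Mul(-5, Mul(-1, Pow(Add(-2, -1), -1))), 8) = Mul(Mul(-5, Mul(-1, Pow(-3, -1))), 8) = Mul(Mul(-5, Mul(-1, Rational(-1, 3))), 8) = Mul(Mul(-5, Rational(1, 3)), 8) = Mul(Rational(-5, 3), 8) = Rational(-40, 3) ≈ -13.333)
Add(Mul(h, Pow(Add(-432, Function('W')(20)), -1)), -2) = Add(Mul(Rational(-40, 3), Pow(Add(-432, -9), -1)), -2) = Add(Mul(Rational(-40, 3), Pow(-441, -1)), -2) = Add(Mul(Rational(-40, 3), Rational(-1, 441)), -2) = Add(Rational(40, 1323), -2) = Rational(-2606, 1323)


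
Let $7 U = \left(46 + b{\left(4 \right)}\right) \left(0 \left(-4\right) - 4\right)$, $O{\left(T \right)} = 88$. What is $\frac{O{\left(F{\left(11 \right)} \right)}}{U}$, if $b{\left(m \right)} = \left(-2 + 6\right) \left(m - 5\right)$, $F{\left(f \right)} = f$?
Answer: $- \frac{11}{3} \approx -3.6667$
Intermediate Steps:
$b{\left(m \right)} = -20 + 4 m$ ($b{\left(m \right)} = 4 \left(-5 + m\right) = -20 + 4 m$)
$U = -24$ ($U = \frac{\left(46 + \left(-20 + 4 \cdot 4\right)\right) \left(0 \left(-4\right) - 4\right)}{7} = \frac{\left(46 + \left(-20 + 16\right)\right) \left(0 - 4\right)}{7} = \frac{\left(46 - 4\right) \left(-4\right)}{7} = \frac{42 \left(-4\right)}{7} = \frac{1}{7} \left(-168\right) = -24$)
$\frac{O{\left(F{\left(11 \right)} \right)}}{U} = \frac{88}{-24} = 88 \left(- \frac{1}{24}\right) = - \frac{11}{3}$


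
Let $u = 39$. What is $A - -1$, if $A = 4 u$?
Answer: $157$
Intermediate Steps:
$A = 156$ ($A = 4 \cdot 39 = 156$)
$A - -1 = 156 - -1 = 156 + 1 = 157$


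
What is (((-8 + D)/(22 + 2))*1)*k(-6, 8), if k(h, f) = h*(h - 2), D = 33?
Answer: 50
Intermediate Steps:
k(h, f) = h*(-2 + h)
(((-8 + D)/(22 + 2))*1)*k(-6, 8) = (((-8 + 33)/(22 + 2))*1)*(-6*(-2 - 6)) = ((25/24)*1)*(-6*(-8)) = ((25*(1/24))*1)*48 = ((25/24)*1)*48 = (25/24)*48 = 50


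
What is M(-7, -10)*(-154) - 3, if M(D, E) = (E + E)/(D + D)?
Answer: -223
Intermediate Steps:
M(D, E) = E/D (M(D, E) = (2*E)/((2*D)) = (2*E)*(1/(2*D)) = E/D)
M(-7, -10)*(-154) - 3 = -10/(-7)*(-154) - 3 = -10*(-⅐)*(-154) - 3 = (10/7)*(-154) - 3 = -220 - 3 = -223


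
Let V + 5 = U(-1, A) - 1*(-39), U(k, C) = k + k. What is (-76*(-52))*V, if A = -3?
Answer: 126464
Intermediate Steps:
U(k, C) = 2*k
V = 32 (V = -5 + (2*(-1) - 1*(-39)) = -5 + (-2 + 39) = -5 + 37 = 32)
(-76*(-52))*V = -76*(-52)*32 = 3952*32 = 126464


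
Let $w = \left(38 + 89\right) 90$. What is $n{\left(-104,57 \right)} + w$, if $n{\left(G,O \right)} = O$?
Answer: $11487$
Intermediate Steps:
$w = 11430$ ($w = 127 \cdot 90 = 11430$)
$n{\left(-104,57 \right)} + w = 57 + 11430 = 11487$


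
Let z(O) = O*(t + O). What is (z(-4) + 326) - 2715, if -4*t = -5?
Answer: -2378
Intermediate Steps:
t = 5/4 (t = -¼*(-5) = 5/4 ≈ 1.2500)
z(O) = O*(5/4 + O)
(z(-4) + 326) - 2715 = ((¼)*(-4)*(5 + 4*(-4)) + 326) - 2715 = ((¼)*(-4)*(5 - 16) + 326) - 2715 = ((¼)*(-4)*(-11) + 326) - 2715 = (11 + 326) - 2715 = 337 - 2715 = -2378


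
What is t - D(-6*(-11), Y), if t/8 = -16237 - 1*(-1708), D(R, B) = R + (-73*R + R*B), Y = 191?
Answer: -124086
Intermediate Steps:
D(R, B) = -72*R + B*R (D(R, B) = R + (-73*R + B*R) = -72*R + B*R)
t = -116232 (t = 8*(-16237 - 1*(-1708)) = 8*(-16237 + 1708) = 8*(-14529) = -116232)
t - D(-6*(-11), Y) = -116232 - (-6*(-11))*(-72 + 191) = -116232 - 66*119 = -116232 - 1*7854 = -116232 - 7854 = -124086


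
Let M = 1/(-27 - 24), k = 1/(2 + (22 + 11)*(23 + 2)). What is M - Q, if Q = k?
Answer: -878/42177 ≈ -0.020817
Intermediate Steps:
k = 1/827 (k = 1/(2 + 33*25) = 1/(2 + 825) = 1/827 ≈ 0.0012092)
Q = 1/827 ≈ 0.0012092
M = -1/51 (M = 1/(-51) = -1/51 ≈ -0.019608)
M - Q = -1/51 - 1*1/827 = -1/51 - 1/827 = -878/42177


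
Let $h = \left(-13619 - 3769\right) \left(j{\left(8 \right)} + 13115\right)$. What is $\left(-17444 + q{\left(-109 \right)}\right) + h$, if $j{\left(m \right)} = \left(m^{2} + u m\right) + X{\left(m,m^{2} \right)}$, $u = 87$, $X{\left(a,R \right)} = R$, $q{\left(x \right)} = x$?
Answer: $-242388885$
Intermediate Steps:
$j{\left(m \right)} = 2 m^{2} + 87 m$ ($j{\left(m \right)} = \left(m^{2} + 87 m\right) + m^{2} = 2 m^{2} + 87 m$)
$h = -242371332$ ($h = \left(-13619 - 3769\right) \left(8 \left(87 + 2 \cdot 8\right) + 13115\right) = - 17388 \left(8 \left(87 + 16\right) + 13115\right) = - 17388 \left(8 \cdot 103 + 13115\right) = - 17388 \left(824 + 13115\right) = \left(-17388\right) 13939 = -242371332$)
$\left(-17444 + q{\left(-109 \right)}\right) + h = \left(-17444 - 109\right) - 242371332 = -17553 - 242371332 = -242388885$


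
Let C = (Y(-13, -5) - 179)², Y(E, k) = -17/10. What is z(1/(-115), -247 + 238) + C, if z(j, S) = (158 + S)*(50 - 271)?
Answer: -27651/100 ≈ -276.51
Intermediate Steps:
Y(E, k) = -17/10 (Y(E, k) = -17*⅒ = -17/10)
z(j, S) = -34918 - 221*S (z(j, S) = (158 + S)*(-221) = -34918 - 221*S)
C = 3265249/100 (C = (-17/10 - 179)² = (-1807/10)² = 3265249/100 ≈ 32653.)
z(1/(-115), -247 + 238) + C = (-34918 - 221*(-247 + 238)) + 3265249/100 = (-34918 - 221*(-9)) + 3265249/100 = (-34918 + 1989) + 3265249/100 = -32929 + 3265249/100 = -27651/100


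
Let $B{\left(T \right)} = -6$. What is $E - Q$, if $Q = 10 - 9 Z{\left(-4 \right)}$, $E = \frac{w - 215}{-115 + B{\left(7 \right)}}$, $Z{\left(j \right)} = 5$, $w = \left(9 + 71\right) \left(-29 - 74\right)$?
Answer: $\frac{12690}{121} \approx 104.88$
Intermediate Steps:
$w = -8240$ ($w = 80 \left(-103\right) = -8240$)
$E = \frac{8455}{121}$ ($E = \frac{-8240 - 215}{-115 - 6} = - \frac{8455}{-121} = \left(-8455\right) \left(- \frac{1}{121}\right) = \frac{8455}{121} \approx 69.876$)
$Q = -35$ ($Q = 10 - 45 = -35$)
$E - Q = \frac{8455}{121} - -35 = \frac{8455}{121} + 35 = \frac{12690}{121}$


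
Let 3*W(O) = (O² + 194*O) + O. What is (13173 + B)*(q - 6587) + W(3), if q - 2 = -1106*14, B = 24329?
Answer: -827631440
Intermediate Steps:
q = -15482 (q = 2 - 1106*14 = 2 - 15484 = -15482)
W(O) = 65*O + O²/3 (W(O) = ((O² + 194*O) + O)/3 = (O² + 195*O)/3 = 65*O + O²/3)
(13173 + B)*(q - 6587) + W(3) = (13173 + 24329)*(-15482 - 6587) + (⅓)*3*(195 + 3) = 37502*(-22069) + (⅓)*3*198 = -827631638 + 198 = -827631440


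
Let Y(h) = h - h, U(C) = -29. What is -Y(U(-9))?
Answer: 0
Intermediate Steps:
Y(h) = 0
-Y(U(-9)) = -1*0 = 0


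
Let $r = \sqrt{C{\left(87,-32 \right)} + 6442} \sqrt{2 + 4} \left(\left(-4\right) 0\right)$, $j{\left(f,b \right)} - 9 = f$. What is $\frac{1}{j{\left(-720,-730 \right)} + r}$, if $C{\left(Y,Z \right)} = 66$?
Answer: $- \frac{1}{711} \approx -0.0014065$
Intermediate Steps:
$j{\left(f,b \right)} = 9 + f$
$r = 0$ ($r = \sqrt{66 + 6442} \sqrt{2 + 4} \left(\left(-4\right) 0\right) = \sqrt{6508} \sqrt{6} \cdot 0 = 2 \sqrt{1627} \cdot 0 = 0$)
$\frac{1}{j{\left(-720,-730 \right)} + r} = \frac{1}{\left(9 - 720\right) + 0} = \frac{1}{-711 + 0} = \frac{1}{-711} = - \frac{1}{711}$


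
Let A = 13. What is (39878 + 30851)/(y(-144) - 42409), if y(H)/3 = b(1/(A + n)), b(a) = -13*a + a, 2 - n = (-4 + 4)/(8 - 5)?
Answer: -353645/212057 ≈ -1.6677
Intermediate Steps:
n = 2 (n = 2 - (-4 + 4)/(8 - 5) = 2 - 0/3 = 2 - 1*0 = 2 + 0 = 2)
b(a) = -12*a
y(H) = -12/5 (y(H) = 3*(-12/(13 + 2)) = 3*(-12/15) = 3*(-12*1/15) = 3*(-⅘) = -12/5)
(39878 + 30851)/(y(-144) - 42409) = (39878 + 30851)/(-12/5 - 42409) = 70729/(-212057/5) = 70729*(-5/212057) = -353645/212057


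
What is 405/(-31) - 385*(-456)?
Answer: 5441955/31 ≈ 1.7555e+5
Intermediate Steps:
405/(-31) - 385*(-456) = 405*(-1/31) + 175560 = -405/31 + 175560 = 5441955/31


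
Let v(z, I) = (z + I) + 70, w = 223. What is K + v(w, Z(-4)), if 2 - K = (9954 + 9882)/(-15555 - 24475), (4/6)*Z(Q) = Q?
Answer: 5794253/20015 ≈ 289.50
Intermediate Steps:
Z(Q) = 3*Q/2
v(z, I) = 70 + I + z (v(z, I) = (I + z) + 70 = 70 + I + z)
K = 49948/20015 (K = 2 - (9954 + 9882)/(-15555 - 24475) = 2 - 19836/(-40030) = 2 - 19836*(-1)/40030 = 2 - 1*(-9918/20015) = 2 + 9918/20015 = 49948/20015 ≈ 2.4955)
K + v(w, Z(-4)) = 49948/20015 + (70 + (3/2)*(-4) + 223) = 49948/20015 + (70 - 6 + 223) = 49948/20015 + 287 = 5794253/20015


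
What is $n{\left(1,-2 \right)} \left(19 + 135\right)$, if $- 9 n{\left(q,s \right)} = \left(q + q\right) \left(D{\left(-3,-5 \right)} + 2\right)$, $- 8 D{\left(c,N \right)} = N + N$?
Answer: $- \frac{1001}{9} \approx -111.22$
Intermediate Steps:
$D{\left(c,N \right)} = - \frac{N}{4}$ ($D{\left(c,N \right)} = - \frac{N + N}{8} = - \frac{2 N}{8} = - \frac{N}{4}$)
$n{\left(q,s \right)} = - \frac{13 q}{18}$ ($n{\left(q,s \right)} = - \frac{\left(q + q\right) \left(\left(- \frac{1}{4}\right) \left(-5\right) + 2\right)}{9} = - \frac{2 q \left(\frac{5}{4} + 2\right)}{9} = - \frac{2 q \frac{13}{4}}{9} = - \frac{\frac{13}{2} q}{9} = - \frac{13 q}{18}$)
$n{\left(1,-2 \right)} \left(19 + 135\right) = \left(- \frac{13}{18}\right) 1 \left(19 + 135\right) = \left(- \frac{13}{18}\right) 154 = - \frac{1001}{9}$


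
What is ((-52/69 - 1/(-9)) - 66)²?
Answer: 190302025/42849 ≈ 4441.2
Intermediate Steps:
((-52/69 - 1/(-9)) - 66)² = ((-52*1/69 - 1*(-⅑)) - 66)² = ((-52/69 + ⅑) - 66)² = (-133/207 - 66)² = (-13795/207)² = 190302025/42849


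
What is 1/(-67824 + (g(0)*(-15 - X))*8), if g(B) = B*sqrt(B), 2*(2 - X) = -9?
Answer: -1/67824 ≈ -1.4744e-5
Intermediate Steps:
X = 13/2 (X = 2 - 1/2*(-9) = 2 + 9/2 = 13/2 ≈ 6.5000)
g(B) = B**(3/2)
1/(-67824 + (g(0)*(-15 - X))*8) = 1/(-67824 + (0**(3/2)*(-15 - 1*13/2))*8) = 1/(-67824 + (0*(-15 - 13/2))*8) = 1/(-67824 + (0*(-43/2))*8) = 1/(-67824 + 0*8) = 1/(-67824 + 0) = 1/(-67824) = -1/67824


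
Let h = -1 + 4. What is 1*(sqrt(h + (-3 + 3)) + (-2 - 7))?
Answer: -9 + sqrt(3) ≈ -7.2680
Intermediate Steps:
h = 3
1*(sqrt(h + (-3 + 3)) + (-2 - 7)) = 1*(sqrt(3 + (-3 + 3)) + (-2 - 7)) = 1*(sqrt(3 + 0) - 9) = 1*(sqrt(3) - 9) = 1*(-9 + sqrt(3)) = -9 + sqrt(3)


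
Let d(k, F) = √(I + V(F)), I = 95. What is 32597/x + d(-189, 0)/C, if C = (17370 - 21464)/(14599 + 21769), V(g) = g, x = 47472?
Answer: 32597/47472 - 18184*√95/2047 ≈ -85.896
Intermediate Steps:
C = -2047/18184 (C = -4094/36368 = -4094*1/36368 = -2047/18184 ≈ -0.11257)
d(k, F) = √(95 + F)
32597/x + d(-189, 0)/C = 32597/47472 + √(95 + 0)/(-2047/18184) = 32597*(1/47472) + √95*(-18184/2047) = 32597/47472 - 18184*√95/2047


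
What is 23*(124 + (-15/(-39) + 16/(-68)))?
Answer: 631051/221 ≈ 2855.4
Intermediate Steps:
23*(124 + (-15/(-39) + 16/(-68))) = 23*(124 + (-15*(-1/39) + 16*(-1/68))) = 23*(124 + (5/13 - 4/17)) = 23*(124 + 33/221) = 23*(27437/221) = 631051/221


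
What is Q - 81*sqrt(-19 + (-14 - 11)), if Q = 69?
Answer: 69 - 162*I*sqrt(11) ≈ 69.0 - 537.29*I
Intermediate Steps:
Q - 81*sqrt(-19 + (-14 - 11)) = 69 - 81*sqrt(-19 + (-14 - 11)) = 69 - 81*sqrt(-19 - 25) = 69 - 162*I*sqrt(11)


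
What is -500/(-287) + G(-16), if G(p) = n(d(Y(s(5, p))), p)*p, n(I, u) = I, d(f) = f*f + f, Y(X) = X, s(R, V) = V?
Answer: -1101580/287 ≈ -3838.3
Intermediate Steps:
d(f) = f + f² (d(f) = f² + f = f + f²)
G(p) = p²*(1 + p) (G(p) = (p*(1 + p))*p = p²*(1 + p))
-500/(-287) + G(-16) = -500/(-287) + (-16)²*(1 - 16) = -500*(-1/287) + 256*(-15) = 500/287 - 3840 = -1101580/287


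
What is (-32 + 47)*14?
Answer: 210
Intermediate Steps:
(-32 + 47)*14 = 15*14 = 210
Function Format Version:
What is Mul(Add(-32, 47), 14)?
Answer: 210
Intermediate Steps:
Mul(Add(-32, 47), 14) = Mul(15, 14) = 210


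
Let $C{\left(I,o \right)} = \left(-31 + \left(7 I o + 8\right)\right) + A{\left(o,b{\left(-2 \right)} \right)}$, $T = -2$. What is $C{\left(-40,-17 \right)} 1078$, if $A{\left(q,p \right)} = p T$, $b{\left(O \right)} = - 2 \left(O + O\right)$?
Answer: $5089238$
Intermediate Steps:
$b{\left(O \right)} = - 4 O$ ($b{\left(O \right)} = - 2 \cdot 2 O = - 4 O$)
$A{\left(q,p \right)} = - 2 p$ ($A{\left(q,p \right)} = p \left(-2\right) = - 2 p$)
$C{\left(I,o \right)} = -39 + 7 I o$ ($C{\left(I,o \right)} = \left(-31 + \left(7 I o + 8\right)\right) - 2 \left(\left(-4\right) \left(-2\right)\right) = \left(-31 + \left(7 I o + 8\right)\right) - 16 = \left(-31 + \left(8 + 7 I o\right)\right) - 16 = \left(-23 + 7 I o\right) - 16 = -39 + 7 I o$)
$C{\left(-40,-17 \right)} 1078 = \left(-39 + 7 \left(-40\right) \left(-17\right)\right) 1078 = \left(-39 + 4760\right) 1078 = 4721 \cdot 1078 = 5089238$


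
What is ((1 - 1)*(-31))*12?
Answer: 0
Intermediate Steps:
((1 - 1)*(-31))*12 = (0*(-31))*12 = 0*12 = 0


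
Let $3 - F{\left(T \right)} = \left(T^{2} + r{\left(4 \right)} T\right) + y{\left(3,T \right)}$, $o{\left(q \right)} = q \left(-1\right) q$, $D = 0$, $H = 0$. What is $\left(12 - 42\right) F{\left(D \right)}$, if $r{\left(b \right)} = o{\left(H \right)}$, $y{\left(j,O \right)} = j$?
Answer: $0$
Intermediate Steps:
$o{\left(q \right)} = - q^{2}$ ($o{\left(q \right)} = - q q = - q^{2}$)
$r{\left(b \right)} = 0$ ($r{\left(b \right)} = - 0^{2} = \left(-1\right) 0 = 0$)
$F{\left(T \right)} = - T^{2}$ ($F{\left(T \right)} = 3 - \left(\left(T^{2} + 0 T\right) + 3\right) = 3 - \left(\left(T^{2} + 0\right) + 3\right) = 3 - \left(T^{2} + 3\right) = 3 - \left(3 + T^{2}\right) = - T^{2}$)
$\left(12 - 42\right) F{\left(D \right)} = \left(12 - 42\right) \left(- 0^{2}\right) = - 30 \left(\left(-1\right) 0\right) = \left(-30\right) 0 = 0$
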